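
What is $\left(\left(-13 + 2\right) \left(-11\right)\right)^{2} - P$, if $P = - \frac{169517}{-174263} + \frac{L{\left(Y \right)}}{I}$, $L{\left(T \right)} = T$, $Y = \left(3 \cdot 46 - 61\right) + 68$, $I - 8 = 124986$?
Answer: $\frac{318886550691469}{21781829422} \approx 14640.0$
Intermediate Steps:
$I = 124994$ ($I = 8 + 124986 = 124994$)
$Y = 145$ ($Y = \left(138 - 61\right) + 68 = 77 + 68 = 145$)
$P = \frac{21213876033}{21781829422}$ ($P = - \frac{169517}{-174263} + \frac{145}{124994} = \left(-169517\right) \left(- \frac{1}{174263}\right) + 145 \cdot \frac{1}{124994} = \frac{169517}{174263} + \frac{145}{124994} = \frac{21213876033}{21781829422} \approx 0.97393$)
$\left(\left(-13 + 2\right) \left(-11\right)\right)^{2} - P = \left(\left(-13 + 2\right) \left(-11\right)\right)^{2} - \frac{21213876033}{21781829422} = \left(\left(-11\right) \left(-11\right)\right)^{2} - \frac{21213876033}{21781829422} = 121^{2} - \frac{21213876033}{21781829422} = 14641 - \frac{21213876033}{21781829422} = \frac{318886550691469}{21781829422}$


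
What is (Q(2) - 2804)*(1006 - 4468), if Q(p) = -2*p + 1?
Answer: 9717834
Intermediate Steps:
Q(p) = 1 - 2*p
(Q(2) - 2804)*(1006 - 4468) = ((1 - 2*2) - 2804)*(1006 - 4468) = ((1 - 4) - 2804)*(-3462) = (-3 - 2804)*(-3462) = -2807*(-3462) = 9717834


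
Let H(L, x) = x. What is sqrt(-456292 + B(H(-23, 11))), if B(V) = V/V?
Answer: 33*I*sqrt(419) ≈ 675.49*I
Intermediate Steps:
B(V) = 1
sqrt(-456292 + B(H(-23, 11))) = sqrt(-456292 + 1) = sqrt(-456291) = 33*I*sqrt(419)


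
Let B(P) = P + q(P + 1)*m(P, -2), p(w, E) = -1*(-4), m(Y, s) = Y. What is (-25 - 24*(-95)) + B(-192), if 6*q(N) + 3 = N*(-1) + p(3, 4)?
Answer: -4081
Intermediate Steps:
p(w, E) = 4
q(N) = 1/6 - N/6 (q(N) = -1/2 + (N*(-1) + 4)/6 = -1/2 + (-N + 4)/6 = -1/2 + (4 - N)/6 = -1/2 + (2/3 - N/6) = 1/6 - N/6)
B(P) = P - P**2/6 (B(P) = P + (1/6 - (P + 1)/6)*P = P + (1/6 - (1 + P)/6)*P = P + (1/6 + (-1/6 - P/6))*P = P + (-P/6)*P = P - P**2/6)
(-25 - 24*(-95)) + B(-192) = (-25 - 24*(-95)) + (1/6)*(-192)*(6 - 1*(-192)) = (-25 + 2280) + (1/6)*(-192)*(6 + 192) = 2255 + (1/6)*(-192)*198 = 2255 - 6336 = -4081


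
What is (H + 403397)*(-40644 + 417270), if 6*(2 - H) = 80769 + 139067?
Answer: 138131226218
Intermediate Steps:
H = -109912/3 (H = 2 - (80769 + 139067)/6 = 2 - 1/6*219836 = 2 - 109918/3 = -109912/3 ≈ -36637.)
(H + 403397)*(-40644 + 417270) = (-109912/3 + 403397)*(-40644 + 417270) = (1100279/3)*376626 = 138131226218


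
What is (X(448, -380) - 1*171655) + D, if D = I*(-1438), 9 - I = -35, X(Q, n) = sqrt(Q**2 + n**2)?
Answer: -234927 + 4*sqrt(21569) ≈ -2.3434e+5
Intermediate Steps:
I = 44 (I = 9 - 1*(-35) = 9 + 35 = 44)
D = -63272 (D = 44*(-1438) = -63272)
(X(448, -380) - 1*171655) + D = (sqrt(448**2 + (-380)**2) - 1*171655) - 63272 = (sqrt(200704 + 144400) - 171655) - 63272 = (sqrt(345104) - 171655) - 63272 = (4*sqrt(21569) - 171655) - 63272 = (-171655 + 4*sqrt(21569)) - 63272 = -234927 + 4*sqrt(21569)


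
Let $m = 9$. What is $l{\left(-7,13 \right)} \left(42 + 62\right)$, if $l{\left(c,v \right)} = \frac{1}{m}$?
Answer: $\frac{104}{9} \approx 11.556$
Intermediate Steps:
$l{\left(c,v \right)} = \frac{1}{9}$
$l{\left(-7,13 \right)} \left(42 + 62\right) = \frac{42 + 62}{9} = \frac{1}{9} \cdot 104 = \frac{104}{9}$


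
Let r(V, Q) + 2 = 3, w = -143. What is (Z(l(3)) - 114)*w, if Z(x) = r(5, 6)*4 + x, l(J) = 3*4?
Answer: 14014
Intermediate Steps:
r(V, Q) = 1 (r(V, Q) = -2 + 3 = 1)
l(J) = 12
Z(x) = 4 + x (Z(x) = 1*4 + x = 4 + x)
(Z(l(3)) - 114)*w = ((4 + 12) - 114)*(-143) = (16 - 114)*(-143) = -98*(-143) = 14014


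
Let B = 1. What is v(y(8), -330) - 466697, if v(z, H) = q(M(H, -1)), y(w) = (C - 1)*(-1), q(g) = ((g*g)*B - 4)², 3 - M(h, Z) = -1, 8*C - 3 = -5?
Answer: -466553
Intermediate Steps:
C = -¼ (C = 3/8 + (⅛)*(-5) = 3/8 - 5/8 = -¼ ≈ -0.25000)
M(h, Z) = 4 (M(h, Z) = 3 - 1*(-1) = 3 + 1 = 4)
q(g) = (-4 + g²)² (q(g) = ((g*g)*1 - 4)² = (g²*1 - 4)² = (g² - 4)² = (-4 + g²)²)
y(w) = 5/4 (y(w) = (-¼ - 1)*(-1) = -5/4*(-1) = 5/4)
v(z, H) = 144 (v(z, H) = (-4 + 4²)² = (-4 + 16)² = 12² = 144)
v(y(8), -330) - 466697 = 144 - 466697 = -466553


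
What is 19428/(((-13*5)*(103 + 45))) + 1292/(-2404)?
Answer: -3695872/1445405 ≈ -2.5570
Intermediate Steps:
19428/(((-13*5)*(103 + 45))) + 1292/(-2404) = 19428/((-65*148)) + 1292*(-1/2404) = 19428/(-9620) - 323/601 = 19428*(-1/9620) - 323/601 = -4857/2405 - 323/601 = -3695872/1445405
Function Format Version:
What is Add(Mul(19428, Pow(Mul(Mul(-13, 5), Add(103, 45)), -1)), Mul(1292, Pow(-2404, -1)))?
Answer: Rational(-3695872, 1445405) ≈ -2.5570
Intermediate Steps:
Add(Mul(19428, Pow(Mul(Mul(-13, 5), Add(103, 45)), -1)), Mul(1292, Pow(-2404, -1))) = Add(Mul(19428, Pow(Mul(-65, 148), -1)), Mul(1292, Rational(-1, 2404))) = Add(Mul(19428, Pow(-9620, -1)), Rational(-323, 601)) = Add(Mul(19428, Rational(-1, 9620)), Rational(-323, 601)) = Add(Rational(-4857, 2405), Rational(-323, 601)) = Rational(-3695872, 1445405)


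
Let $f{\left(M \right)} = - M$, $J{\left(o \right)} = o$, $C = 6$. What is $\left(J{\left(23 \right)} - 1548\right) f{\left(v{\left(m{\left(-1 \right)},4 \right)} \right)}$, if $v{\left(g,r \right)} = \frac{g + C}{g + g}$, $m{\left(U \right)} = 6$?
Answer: $1525$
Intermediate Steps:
$v{\left(g,r \right)} = \frac{6 + g}{2 g}$ ($v{\left(g,r \right)} = \frac{g + 6}{g + g} = \frac{6 + g}{2 g}$)
$\left(J{\left(23 \right)} - 1548\right) f{\left(v{\left(m{\left(-1 \right)},4 \right)} \right)} = \left(23 - 1548\right) \left(- \frac{6 + 6}{2 \cdot 6}\right) = - 1525 \left(- \frac{12}{2 \cdot 6}\right) = - 1525 \left(\left(-1\right) 1\right) = \left(-1525\right) \left(-1\right) = 1525$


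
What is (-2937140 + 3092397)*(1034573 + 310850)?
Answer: 208886338711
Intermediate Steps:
(-2937140 + 3092397)*(1034573 + 310850) = 155257*1345423 = 208886338711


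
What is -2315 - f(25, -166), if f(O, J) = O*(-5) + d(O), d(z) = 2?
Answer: -2192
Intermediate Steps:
f(O, J) = 2 - 5*O (f(O, J) = O*(-5) + 2 = -5*O + 2 = 2 - 5*O)
-2315 - f(25, -166) = -2315 - (2 - 5*25) = -2315 - (2 - 125) = -2315 - 1*(-123) = -2315 + 123 = -2192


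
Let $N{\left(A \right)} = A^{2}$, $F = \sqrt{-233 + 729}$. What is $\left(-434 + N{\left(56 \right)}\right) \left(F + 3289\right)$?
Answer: $8886878 + 10808 \sqrt{31} \approx 8.9471 \cdot 10^{6}$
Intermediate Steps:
$F = 4 \sqrt{31}$ ($F = \sqrt{496} = 4 \sqrt{31} \approx 22.271$)
$\left(-434 + N{\left(56 \right)}\right) \left(F + 3289\right) = \left(-434 + 56^{2}\right) \left(4 \sqrt{31} + 3289\right) = \left(-434 + 3136\right) \left(3289 + 4 \sqrt{31}\right) = 2702 \left(3289 + 4 \sqrt{31}\right) = 8886878 + 10808 \sqrt{31}$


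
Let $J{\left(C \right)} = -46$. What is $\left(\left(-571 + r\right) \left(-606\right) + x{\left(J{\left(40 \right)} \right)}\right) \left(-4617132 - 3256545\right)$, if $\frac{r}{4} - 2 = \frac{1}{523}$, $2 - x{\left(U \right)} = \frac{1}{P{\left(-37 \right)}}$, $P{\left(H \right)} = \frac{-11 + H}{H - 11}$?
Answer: $- \frac{1404933201437661}{523} \approx -2.6863 \cdot 10^{12}$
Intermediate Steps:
$P{\left(H \right)} = 1$ ($P{\left(H \right)} = \frac{-11 + H}{-11 + H} = 1$)
$x{\left(U \right)} = 1$ ($x{\left(U \right)} = 2 - 1^{-1} = 2 - 1 = 1$)
$r = \frac{4188}{523}$ ($r = 8 + \frac{4}{523} = \frac{4188}{523} \approx 8.0076$)
$\left(\left(-571 + r\right) \left(-606\right) + x{\left(J{\left(40 \right)} \right)}\right) \left(-4617132 - 3256545\right) = \left(\left(-571 + \frac{4188}{523}\right) \left(-606\right) + 1\right) \left(-4617132 - 3256545\right) = \left(\left(- \frac{294445}{523}\right) \left(-606\right) + 1\right) \left(-7873677\right) = \left(\frac{178433670}{523} + 1\right) \left(-7873677\right) = \frac{178434193}{523} \left(-7873677\right) = - \frac{1404933201437661}{523}$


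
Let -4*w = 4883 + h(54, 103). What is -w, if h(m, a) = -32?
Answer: 4851/4 ≈ 1212.8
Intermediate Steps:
w = -4851/4 (w = -(4883 - 32)/4 = -1/4*4851 = -4851/4 ≈ -1212.8)
-w = -1*(-4851/4) = 4851/4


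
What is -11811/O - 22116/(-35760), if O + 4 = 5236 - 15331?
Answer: 53809237/30095020 ≈ 1.7880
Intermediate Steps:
O = -10099 (O = -4 + (5236 - 15331) = -4 - 10095 = -10099)
-11811/O - 22116/(-35760) = -11811/(-10099) - 22116/(-35760) = -11811*(-1/10099) - 22116*(-1/35760) = 11811/10099 + 1843/2980 = 53809237/30095020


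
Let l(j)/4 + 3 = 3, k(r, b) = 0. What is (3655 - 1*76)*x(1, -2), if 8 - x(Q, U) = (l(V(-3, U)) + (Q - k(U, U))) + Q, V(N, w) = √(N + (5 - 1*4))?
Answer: 21474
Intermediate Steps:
V(N, w) = √(1 + N) (V(N, w) = √(N + (5 - 4)) = √(N + 1) = √(1 + N))
l(j) = 0 (l(j) = -12 + 4*3 = -12 + 12 = 0)
x(Q, U) = 8 - 2*Q (x(Q, U) = 8 - ((0 + (Q - 1*0)) + Q) = 8 - ((0 + (Q + 0)) + Q) = 8 - ((0 + Q) + Q) = 8 - (Q + Q) = 8 - 2*Q)
(3655 - 1*76)*x(1, -2) = (3655 - 1*76)*(8 - 2*1) = (3655 - 76)*(8 - 2) = 3579*6 = 21474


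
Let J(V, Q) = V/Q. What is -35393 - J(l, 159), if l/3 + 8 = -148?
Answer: -1875673/53 ≈ -35390.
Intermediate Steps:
l = -468 (l = -24 + 3*(-148) = -24 - 444 = -468)
-35393 - J(l, 159) = -35393 - (-468)/159 = -35393 - 1*(-156/53) = -35393 + 156/53 = -1875673/53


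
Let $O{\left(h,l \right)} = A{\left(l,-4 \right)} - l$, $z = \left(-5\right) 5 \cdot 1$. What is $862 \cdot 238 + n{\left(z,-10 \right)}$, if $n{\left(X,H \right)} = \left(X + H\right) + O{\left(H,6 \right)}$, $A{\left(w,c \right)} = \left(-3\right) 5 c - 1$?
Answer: $205174$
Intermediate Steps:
$A{\left(w,c \right)} = -1 - 15 c$ ($A{\left(w,c \right)} = - 15 c - 1 = -1 - 15 c$)
$z = -25$ ($z = \left(-25\right) 1 = -25$)
$O{\left(h,l \right)} = 59 - l$ ($O{\left(h,l \right)} = \left(-1 - -60\right) - l = \left(-1 + 60\right) - l = 59 - l$)
$n{\left(X,H \right)} = 53 + H + X$ ($n{\left(X,H \right)} = \left(X + H\right) + \left(59 - 6\right) = \left(H + X\right) + \left(59 - 6\right) = \left(H + X\right) + 53 = 53 + H + X$)
$862 \cdot 238 + n{\left(z,-10 \right)} = 862 \cdot 238 - -18 = 205156 + 18 = 205174$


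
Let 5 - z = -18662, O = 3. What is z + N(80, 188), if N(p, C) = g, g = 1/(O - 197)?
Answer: 3621397/194 ≈ 18667.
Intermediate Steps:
z = 18667 (z = 5 - 1*(-18662) = 5 + 18662 = 18667)
g = -1/194 (g = 1/(3 - 197) = 1/(-194) = -1/194 ≈ -0.0051546)
N(p, C) = -1/194
z + N(80, 188) = 18667 - 1/194 = 3621397/194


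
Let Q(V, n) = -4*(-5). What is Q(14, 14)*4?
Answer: 80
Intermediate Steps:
Q(V, n) = 20
Q(14, 14)*4 = 20*4 = 80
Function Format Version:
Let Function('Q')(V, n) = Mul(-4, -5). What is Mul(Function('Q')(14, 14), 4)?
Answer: 80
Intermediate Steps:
Function('Q')(V, n) = 20
Mul(Function('Q')(14, 14), 4) = Mul(20, 4) = 80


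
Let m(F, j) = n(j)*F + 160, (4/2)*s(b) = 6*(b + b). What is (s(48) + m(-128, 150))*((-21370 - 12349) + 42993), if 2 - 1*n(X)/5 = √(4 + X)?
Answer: -7715968 + 5935360*√154 ≈ 6.5940e+7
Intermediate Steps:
n(X) = 10 - 5*√(4 + X)
s(b) = 6*b (s(b) = (6*(b + b))/2 = (6*(2*b))/2 = (12*b)/2 = 6*b)
m(F, j) = 160 + F*(10 - 5*√(4 + j)) (m(F, j) = (10 - 5*√(4 + j))*F + 160 = F*(10 - 5*√(4 + j)) + 160 = 160 + F*(10 - 5*√(4 + j)))
(s(48) + m(-128, 150))*((-21370 - 12349) + 42993) = (6*48 + (160 - 5*(-128)*(-2 + √(4 + 150))))*((-21370 - 12349) + 42993) = (288 + (160 - 5*(-128)*(-2 + √154)))*(-33719 + 42993) = (288 + (160 + (-1280 + 640*√154)))*9274 = (288 + (-1120 + 640*√154))*9274 = (-832 + 640*√154)*9274 = -7715968 + 5935360*√154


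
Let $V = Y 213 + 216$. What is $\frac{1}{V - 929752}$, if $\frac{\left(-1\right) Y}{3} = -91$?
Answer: $- \frac{1}{871387} \approx -1.1476 \cdot 10^{-6}$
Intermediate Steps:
$Y = 273$ ($Y = \left(-3\right) \left(-91\right) = 273$)
$V = 58365$ ($V = 273 \cdot 213 + 216 = 58149 + 216 = 58365$)
$\frac{1}{V - 929752} = \frac{1}{58365 - 929752} = \frac{1}{-871387} = - \frac{1}{871387}$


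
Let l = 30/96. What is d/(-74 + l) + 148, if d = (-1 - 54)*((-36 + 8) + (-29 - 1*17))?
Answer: 109372/1179 ≈ 92.767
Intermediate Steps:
l = 5/16 (l = 30*(1/96) = 5/16 ≈ 0.31250)
d = 4070 (d = -55*(-28 + (-29 - 17)) = -55*(-28 - 46) = -55*(-74) = 4070)
d/(-74 + l) + 148 = 4070/(-74 + 5/16) + 148 = 4070/(-1179/16) + 148 = 4070*(-16/1179) + 148 = -65120/1179 + 148 = 109372/1179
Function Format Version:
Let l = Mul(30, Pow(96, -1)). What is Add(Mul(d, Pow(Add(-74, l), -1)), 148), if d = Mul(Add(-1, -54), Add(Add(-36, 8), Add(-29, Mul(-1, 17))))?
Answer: Rational(109372, 1179) ≈ 92.767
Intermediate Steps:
l = Rational(5, 16) (l = Mul(30, Rational(1, 96)) = Rational(5, 16) ≈ 0.31250)
d = 4070 (d = Mul(-55, Add(-28, Add(-29, -17))) = Mul(-55, Add(-28, -46)) = Mul(-55, -74) = 4070)
Add(Mul(d, Pow(Add(-74, l), -1)), 148) = Add(Mul(4070, Pow(Add(-74, Rational(5, 16)), -1)), 148) = Add(Mul(4070, Pow(Rational(-1179, 16), -1)), 148) = Add(Mul(4070, Rational(-16, 1179)), 148) = Add(Rational(-65120, 1179), 148) = Rational(109372, 1179)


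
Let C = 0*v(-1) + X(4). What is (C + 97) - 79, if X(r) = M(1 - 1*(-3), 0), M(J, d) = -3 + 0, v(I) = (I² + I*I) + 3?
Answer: 15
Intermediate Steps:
v(I) = 3 + 2*I² (v(I) = (I² + I²) + 3 = 2*I² + 3 = 3 + 2*I²)
M(J, d) = -3
X(r) = -3
C = -3 (C = 0*(3 + 2*(-1)²) - 3 = 0*(3 + 2*1) - 3 = 0*(3 + 2) - 3 = 0*5 - 3 = 0 - 3 = -3)
(C + 97) - 79 = (-3 + 97) - 79 = 94 - 79 = 15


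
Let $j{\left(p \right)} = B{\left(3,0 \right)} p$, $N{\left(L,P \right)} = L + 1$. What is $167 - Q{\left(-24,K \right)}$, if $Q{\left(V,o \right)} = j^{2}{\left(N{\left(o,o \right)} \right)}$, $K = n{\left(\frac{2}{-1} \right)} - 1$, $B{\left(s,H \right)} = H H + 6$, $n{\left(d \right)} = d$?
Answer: $23$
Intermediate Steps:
$B{\left(s,H \right)} = 6 + H^{2}$ ($B{\left(s,H \right)} = H^{2} + 6 = 6 + H^{2}$)
$N{\left(L,P \right)} = 1 + L$
$K = -3$ ($K = \frac{2}{-1} - 1 = 2 \left(-1\right) - 1 = -2 - 1 = -3$)
$j{\left(p \right)} = 6 p$ ($j{\left(p \right)} = \left(6 + 0^{2}\right) p = \left(6 + 0\right) p = 6 p$)
$Q{\left(V,o \right)} = \left(6 + 6 o\right)^{2}$ ($Q{\left(V,o \right)} = \left(6 \left(1 + o\right)\right)^{2} = \left(6 + 6 o\right)^{2}$)
$167 - Q{\left(-24,K \right)} = 167 - 36 \left(1 - 3\right)^{2} = 167 - 36 \left(-2\right)^{2} = 167 - 36 \cdot 4 = 167 - 144 = 23$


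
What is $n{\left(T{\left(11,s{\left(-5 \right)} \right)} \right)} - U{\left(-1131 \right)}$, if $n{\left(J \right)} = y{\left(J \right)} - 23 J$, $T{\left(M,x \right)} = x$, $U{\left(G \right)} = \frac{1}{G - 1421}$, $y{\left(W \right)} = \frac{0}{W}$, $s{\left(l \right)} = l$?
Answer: $\frac{293481}{2552} \approx 115.0$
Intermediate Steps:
$y{\left(W \right)} = 0$
$U{\left(G \right)} = \frac{1}{-1421 + G}$
$n{\left(J \right)} = - 23 J$ ($n{\left(J \right)} = 0 - 23 J = - 23 J$)
$n{\left(T{\left(11,s{\left(-5 \right)} \right)} \right)} - U{\left(-1131 \right)} = \left(-23\right) \left(-5\right) - \frac{1}{-1421 - 1131} = 115 - \frac{1}{-2552} = 115 - - \frac{1}{2552} = 115 + \frac{1}{2552} = \frac{293481}{2552}$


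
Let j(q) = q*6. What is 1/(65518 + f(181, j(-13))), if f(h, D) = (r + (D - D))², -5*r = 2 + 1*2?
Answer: 25/1637966 ≈ 1.5263e-5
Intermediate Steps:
j(q) = 6*q
r = -⅘ (r = -(2 + 1*2)/5 = -(2 + 2)/5 = -⅕*4 = -⅘ ≈ -0.80000)
f(h, D) = 16/25 (f(h, D) = (-⅘ + (D - D))² = (-⅘ + 0)² = (-⅘)² = 16/25)
1/(65518 + f(181, j(-13))) = 1/(65518 + 16/25) = 1/(1637966/25) = 25/1637966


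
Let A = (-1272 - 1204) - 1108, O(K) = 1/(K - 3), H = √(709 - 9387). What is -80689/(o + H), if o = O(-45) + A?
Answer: 666296195376/29615347201 + 185907456*I*√8678/29615347201 ≈ 22.498 + 0.58478*I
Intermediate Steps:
H = I*√8678 (H = √(-8678) = I*√8678 ≈ 93.156*I)
O(K) = 1/(-3 + K)
A = -3584 (A = -2476 - 1108 = -3584)
o = -172033/48 (o = 1/(-3 - 45) - 3584 = 1/(-48) - 3584 = -1/48 - 3584 = -172033/48 ≈ -3584.0)
-80689/(o + H) = -80689/(-172033/48 + I*√8678)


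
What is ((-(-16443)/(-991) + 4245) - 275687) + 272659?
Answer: 1189604/991 ≈ 1200.4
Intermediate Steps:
((-(-16443)/(-991) + 4245) - 275687) + 272659 = ((-(-16443)*(-1)/991 + 4245) - 275687) + 272659 = ((-87*189/991 + 4245) - 275687) + 272659 = ((-16443/991 + 4245) - 275687) + 272659 = (4190352/991 - 275687) + 272659 = -269015465/991 + 272659 = 1189604/991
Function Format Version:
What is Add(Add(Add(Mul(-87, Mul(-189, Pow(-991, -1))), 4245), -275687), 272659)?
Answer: Rational(1189604, 991) ≈ 1200.4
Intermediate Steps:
Add(Add(Add(Mul(-87, Mul(-189, Pow(-991, -1))), 4245), -275687), 272659) = Add(Add(Add(Mul(-87, Mul(-189, Rational(-1, 991))), 4245), -275687), 272659) = Add(Add(Add(Mul(-87, Rational(189, 991)), 4245), -275687), 272659) = Add(Add(Add(Rational(-16443, 991), 4245), -275687), 272659) = Add(Add(Rational(4190352, 991), -275687), 272659) = Add(Rational(-269015465, 991), 272659) = Rational(1189604, 991)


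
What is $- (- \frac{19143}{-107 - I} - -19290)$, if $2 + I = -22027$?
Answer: $- \frac{422856237}{21922} \approx -19289.0$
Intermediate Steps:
$I = -22029$ ($I = -2 - 22027 = -22029$)
$- (- \frac{19143}{-107 - I} - -19290) = - (- \frac{19143}{-107 - -22029} - -19290) = - (- \frac{19143}{-107 + 22029} + 19290) = - (- \frac{19143}{21922} + 19290) = \left(-1\right) \frac{422856237}{21922} = - \frac{422856237}{21922}$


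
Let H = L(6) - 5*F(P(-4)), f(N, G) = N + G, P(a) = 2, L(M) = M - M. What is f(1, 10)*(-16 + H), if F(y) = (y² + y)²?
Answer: -2156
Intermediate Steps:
L(M) = 0
f(N, G) = G + N
F(y) = (y + y²)²
H = -180 (H = 0 - 5*2²*(1 + 2)² = 0 - 20*3² = 0 - 20*9 = 0 - 5*36 = 0 - 180 = -180)
f(1, 10)*(-16 + H) = (10 + 1)*(-16 - 180) = 11*(-196) = -2156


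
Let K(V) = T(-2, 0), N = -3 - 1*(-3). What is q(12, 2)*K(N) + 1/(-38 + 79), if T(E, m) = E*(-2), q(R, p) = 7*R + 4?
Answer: 14433/41 ≈ 352.02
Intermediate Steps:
q(R, p) = 4 + 7*R
N = 0 (N = -3 + 3 = 0)
T(E, m) = -2*E
K(V) = 4 (K(V) = -2*(-2) = 4)
q(12, 2)*K(N) + 1/(-38 + 79) = (4 + 7*12)*4 + 1/(-38 + 79) = (4 + 84)*4 + 1/41 = 88*4 + 1/41 = 352 + 1/41 = 14433/41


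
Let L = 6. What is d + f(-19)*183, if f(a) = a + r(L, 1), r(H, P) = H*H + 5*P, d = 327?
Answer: 4353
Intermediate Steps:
r(H, P) = H² + 5*P
f(a) = 41 + a (f(a) = a + (6² + 5*1) = a + (36 + 5) = a + 41 = 41 + a)
d + f(-19)*183 = 327 + (41 - 19)*183 = 327 + 22*183 = 327 + 4026 = 4353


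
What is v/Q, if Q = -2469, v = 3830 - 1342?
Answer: -2488/2469 ≈ -1.0077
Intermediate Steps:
v = 2488
v/Q = 2488/(-2469) = 2488*(-1/2469) = -2488/2469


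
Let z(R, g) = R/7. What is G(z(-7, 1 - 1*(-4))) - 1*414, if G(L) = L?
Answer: -415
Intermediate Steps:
z(R, g) = R/7 (z(R, g) = R*(1/7) = R/7)
G(z(-7, 1 - 1*(-4))) - 1*414 = (1/7)*(-7) - 1*414 = -1 - 414 = -415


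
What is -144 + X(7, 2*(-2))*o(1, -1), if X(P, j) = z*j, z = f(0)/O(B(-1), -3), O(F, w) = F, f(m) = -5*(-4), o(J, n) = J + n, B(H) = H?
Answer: -144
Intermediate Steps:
f(m) = 20
z = -20 (z = 20/(-1) = 20*(-1) = -20)
X(P, j) = -20*j
-144 + X(7, 2*(-2))*o(1, -1) = -144 + (-40*(-2))*(1 - 1) = -144 - 20*(-4)*0 = -144 + 80*0 = -144 + 0 = -144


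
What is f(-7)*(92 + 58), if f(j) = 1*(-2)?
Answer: -300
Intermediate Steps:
f(j) = -2
f(-7)*(92 + 58) = -2*(92 + 58) = -2*150 = -300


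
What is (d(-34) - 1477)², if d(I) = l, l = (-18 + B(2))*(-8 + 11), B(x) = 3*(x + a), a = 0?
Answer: 2289169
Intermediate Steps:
B(x) = 3*x (B(x) = 3*(x + 0) = 3*x)
l = -36 (l = (-18 + 3*2)*(-8 + 11) = (-18 + 6)*3 = -12*3 = -36)
d(I) = -36
(d(-34) - 1477)² = (-36 - 1477)² = (-1513)² = 2289169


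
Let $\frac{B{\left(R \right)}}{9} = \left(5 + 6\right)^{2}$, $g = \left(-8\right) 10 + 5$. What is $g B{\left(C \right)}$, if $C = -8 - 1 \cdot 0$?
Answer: $-81675$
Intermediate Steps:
$g = -75$ ($g = -80 + 5 = -75$)
$C = -8$ ($C = -8 - 0 = -8 + 0 = -8$)
$B{\left(R \right)} = 1089$ ($B{\left(R \right)} = 9 \left(5 + 6\right)^{2} = 9 \cdot 11^{2} = 9 \cdot 121 = 1089$)
$g B{\left(C \right)} = \left(-75\right) 1089 = -81675$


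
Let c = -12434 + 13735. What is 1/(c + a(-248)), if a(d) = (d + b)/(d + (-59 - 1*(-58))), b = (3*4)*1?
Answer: 249/324185 ≈ 0.00076808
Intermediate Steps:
c = 1301
b = 12 (b = 12*1 = 12)
a(d) = (12 + d)/(-1 + d) (a(d) = (d + 12)/(d + (-59 - 1*(-58))) = (12 + d)/(d + (-59 + 58)) = (12 + d)/(d - 1) = (12 + d)/(-1 + d))
1/(c + a(-248)) = 1/(1301 + (12 - 248)/(-1 - 248)) = 1/(1301 - 236/(-249)) = 1/(1301 - 1/249*(-236)) = 1/(1301 + 236/249) = 1/(324185/249) = 249/324185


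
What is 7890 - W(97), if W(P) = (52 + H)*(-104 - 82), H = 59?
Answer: 28536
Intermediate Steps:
W(P) = -20646 (W(P) = (52 + 59)*(-104 - 82) = 111*(-186) = -20646)
7890 - W(97) = 7890 - 1*(-20646) = 7890 + 20646 = 28536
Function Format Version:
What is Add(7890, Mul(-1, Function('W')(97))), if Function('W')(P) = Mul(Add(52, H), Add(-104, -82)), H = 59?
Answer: 28536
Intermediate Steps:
Function('W')(P) = -20646 (Function('W')(P) = Mul(Add(52, 59), Add(-104, -82)) = Mul(111, -186) = -20646)
Add(7890, Mul(-1, Function('W')(97))) = Add(7890, Mul(-1, -20646)) = Add(7890, 20646) = 28536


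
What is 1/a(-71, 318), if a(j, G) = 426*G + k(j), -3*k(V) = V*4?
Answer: 3/406688 ≈ 7.3767e-6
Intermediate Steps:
k(V) = -4*V/3 (k(V) = -V*4/3 = -4*V/3)
a(j, G) = 426*G - 4*j/3
1/a(-71, 318) = 1/(426*318 - 4/3*(-71)) = 1/(135468 + 284/3) = 1/(406688/3) = 3/406688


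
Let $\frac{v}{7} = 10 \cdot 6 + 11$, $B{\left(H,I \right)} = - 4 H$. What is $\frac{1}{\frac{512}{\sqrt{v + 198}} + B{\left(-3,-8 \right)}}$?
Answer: $- \frac{2085}{40516} + \frac{32 \sqrt{695}}{10129} \approx 0.031826$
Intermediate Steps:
$v = 497$ ($v = 7 \left(10 \cdot 6 + 11\right) = 7 \left(60 + 11\right) = 7 \cdot 71 = 497$)
$\frac{1}{\frac{512}{\sqrt{v + 198}} + B{\left(-3,-8 \right)}} = \frac{1}{\frac{512}{\sqrt{497 + 198}} - -12} = \frac{1}{\frac{512}{\sqrt{695}} + 12} = \frac{1}{512 \frac{\sqrt{695}}{695} + 12} = \frac{1}{\frac{512 \sqrt{695}}{695} + 12} = \frac{1}{12 + \frac{512 \sqrt{695}}{695}}$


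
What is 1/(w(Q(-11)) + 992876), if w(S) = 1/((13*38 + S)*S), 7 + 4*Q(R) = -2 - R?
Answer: 989/981954368 ≈ 1.0072e-6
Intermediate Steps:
Q(R) = -9/4 - R/4 (Q(R) = -7/4 + (-2 - R)/4 = -7/4 + (-½ - R/4) = -9/4 - R/4)
w(S) = 1/(S*(494 + S)) (w(S) = 1/((494 + S)*S) = 1/(S*(494 + S)))
1/(w(Q(-11)) + 992876) = 1/(1/((-9/4 - ¼*(-11))*(494 + (-9/4 - ¼*(-11)))) + 992876) = 1/(1/((-9/4 + 11/4)*(494 + (-9/4 + 11/4))) + 992876) = 1/(1/((½)*(494 + ½)) + 992876) = 1/(2/(989/2) + 992876) = 1/(2*(2/989) + 992876) = 1/(4/989 + 992876) = 1/(981954368/989) = 989/981954368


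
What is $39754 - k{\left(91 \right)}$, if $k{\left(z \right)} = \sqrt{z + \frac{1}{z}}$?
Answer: $39754 - \frac{\sqrt{753662}}{91} \approx 39744.0$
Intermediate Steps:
$39754 - k{\left(91 \right)} = 39754 - \sqrt{91 + \frac{1}{91}} = 39754 - \sqrt{\frac{8282}{91}} = 39754 - \frac{\sqrt{753662}}{91}$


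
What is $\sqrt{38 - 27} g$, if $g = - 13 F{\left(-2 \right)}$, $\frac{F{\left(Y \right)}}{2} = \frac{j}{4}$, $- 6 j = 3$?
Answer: $\frac{13 \sqrt{11}}{4} \approx 10.779$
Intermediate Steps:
$j = - \frac{1}{2}$ ($j = \left(- \frac{1}{6}\right) 3 = - \frac{1}{2} \approx -0.5$)
$F{\left(Y \right)} = - \frac{1}{4}$ ($F{\left(Y \right)} = 2 \left(- \frac{1}{2 \cdot 4}\right) = 2 \left(\left(- \frac{1}{2}\right) \frac{1}{4}\right) = 2 \left(- \frac{1}{8}\right) = - \frac{1}{4}$)
$g = \frac{13}{4}$ ($g = \left(-13\right) \left(- \frac{1}{4}\right) = \frac{13}{4} \approx 3.25$)
$\sqrt{38 - 27} g = \sqrt{38 - 27} \cdot \frac{13}{4} = \sqrt{11} \cdot \frac{13}{4} = \frac{13 \sqrt{11}}{4}$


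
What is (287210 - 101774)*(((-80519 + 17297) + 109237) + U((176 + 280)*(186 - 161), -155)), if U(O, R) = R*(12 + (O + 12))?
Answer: -319822396380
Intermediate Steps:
U(O, R) = R*(24 + O) (U(O, R) = R*(12 + (12 + O)) = R*(24 + O))
(287210 - 101774)*(((-80519 + 17297) + 109237) + U((176 + 280)*(186 - 161), -155)) = (287210 - 101774)*(((-80519 + 17297) + 109237) - 155*(24 + (176 + 280)*(186 - 161))) = 185436*((-63222 + 109237) - 155*(24 + 456*25)) = 185436*(46015 - 155*(24 + 11400)) = 185436*(46015 - 155*11424) = 185436*(46015 - 1770720) = 185436*(-1724705) = -319822396380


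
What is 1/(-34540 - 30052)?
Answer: -1/64592 ≈ -1.5482e-5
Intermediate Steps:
1/(-34540 - 30052) = 1/(-64592) = -1/64592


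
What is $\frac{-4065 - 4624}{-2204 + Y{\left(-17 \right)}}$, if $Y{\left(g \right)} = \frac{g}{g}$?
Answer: $\frac{8689}{2203} \approx 3.9442$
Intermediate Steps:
$Y{\left(g \right)} = 1$
$\frac{-4065 - 4624}{-2204 + Y{\left(-17 \right)}} = \frac{-4065 - 4624}{-2204 + 1} = - \frac{8689}{-2203} = \left(-8689\right) \left(- \frac{1}{2203}\right) = \frac{8689}{2203}$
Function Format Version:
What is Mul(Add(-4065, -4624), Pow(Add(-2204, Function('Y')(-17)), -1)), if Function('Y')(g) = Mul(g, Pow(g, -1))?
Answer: Rational(8689, 2203) ≈ 3.9442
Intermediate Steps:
Function('Y')(g) = 1
Mul(Add(-4065, -4624), Pow(Add(-2204, Function('Y')(-17)), -1)) = Mul(Add(-4065, -4624), Pow(Add(-2204, 1), -1)) = Mul(-8689, Pow(-2203, -1)) = Mul(-8689, Rational(-1, 2203)) = Rational(8689, 2203)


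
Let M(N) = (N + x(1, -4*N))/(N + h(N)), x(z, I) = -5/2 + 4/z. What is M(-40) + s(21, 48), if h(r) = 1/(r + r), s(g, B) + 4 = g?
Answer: 5227/291 ≈ 17.962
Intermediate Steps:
s(g, B) = -4 + g
h(r) = 1/(2*r)
x(z, I) = -5/2 + 4/z (x(z, I) = -5*1/2 + 4/z = -5/2 + 4/z)
M(N) = (3/2 + N)/(N + 1/(2*N)) (M(N) = (N + (-5/2 + 4/1))/(N + 1/(2*N)) = (N + (-5/2 + 4*1))/(N + 1/(2*N)) = (N + (-5/2 + 4))/(N + 1/(2*N)) = (N + 3/2)/(N + 1/(2*N)) = (3/2 + N)/(N + 1/(2*N)))
M(-40) + s(21, 48) = -40*(3 + 2*(-40))/(1 + 2*(-40)**2) + (-4 + 21) = -40*(3 - 80)/(1 + 2*1600) + 17 = -40*(-77)/(1 + 3200) + 17 = -40*(-77)/3201 + 17 = -40*1/3201*(-77) + 17 = 280/291 + 17 = 5227/291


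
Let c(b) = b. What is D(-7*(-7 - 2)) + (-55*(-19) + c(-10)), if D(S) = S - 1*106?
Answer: 992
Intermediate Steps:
D(S) = -106 + S (D(S) = S - 106 = -106 + S)
D(-7*(-7 - 2)) + (-55*(-19) + c(-10)) = (-106 - 7*(-7 - 2)) + (-55*(-19) - 10) = (-106 - 7*(-9)) + (1045 - 10) = (-106 + 63) + 1035 = -43 + 1035 = 992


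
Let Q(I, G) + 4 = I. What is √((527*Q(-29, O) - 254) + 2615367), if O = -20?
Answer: √2597722 ≈ 1611.7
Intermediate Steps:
Q(I, G) = -4 + I
√((527*Q(-29, O) - 254) + 2615367) = √((527*(-4 - 29) - 254) + 2615367) = √((527*(-33) - 254) + 2615367) = √((-17391 - 254) + 2615367) = √(-17645 + 2615367) = √2597722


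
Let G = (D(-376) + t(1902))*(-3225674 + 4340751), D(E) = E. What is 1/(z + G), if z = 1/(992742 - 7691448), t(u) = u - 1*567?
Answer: 6698706/7163320497757157 ≈ 9.3514e-10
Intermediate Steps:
t(u) = -567 + u (t(u) = u - 567 = -567 + u)
z = -1/6698706 (z = 1/(-6698706) = -1/6698706 ≈ -1.4928e-7)
G = 1069358843 (G = (-376 + (-567 + 1902))*(-3225674 + 4340751) = (-376 + 1335)*1115077 = 959*1115077 = 1069358843)
1/(z + G) = 1/(-1/6698706 + 1069358843) = 1/(7163320497757157/6698706) = 6698706/7163320497757157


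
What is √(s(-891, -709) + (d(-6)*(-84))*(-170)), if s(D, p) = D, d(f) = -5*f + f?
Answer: 3*√37981 ≈ 584.66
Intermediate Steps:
d(f) = -4*f
√(s(-891, -709) + (d(-6)*(-84))*(-170)) = √(-891 + (-4*(-6)*(-84))*(-170)) = √(-891 + (24*(-84))*(-170)) = √(-891 - 2016*(-170)) = √(-891 + 342720) = √341829 = 3*√37981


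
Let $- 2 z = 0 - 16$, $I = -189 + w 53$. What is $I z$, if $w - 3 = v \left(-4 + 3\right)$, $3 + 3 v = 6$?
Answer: $-664$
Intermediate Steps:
$v = 1$ ($v = -1 + \frac{1}{3} \cdot 6 = -1 + 2 = 1$)
$w = 2$ ($w = 3 + 1 \left(-4 + 3\right) = 3 + 1 \left(-1\right) = 3 - 1 = 2$)
$I = -83$ ($I = -189 + 2 \cdot 53 = -189 + 106 = -83$)
$z = 8$ ($z = - \frac{0 - 16}{2} = \left(- \frac{1}{2}\right) \left(-16\right) = 8$)
$I z = \left(-83\right) 8 = -664$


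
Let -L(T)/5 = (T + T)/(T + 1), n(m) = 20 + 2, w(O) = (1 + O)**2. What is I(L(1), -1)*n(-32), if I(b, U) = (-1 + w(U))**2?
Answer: 22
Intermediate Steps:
n(m) = 22
L(T) = -10*T/(1 + T) (L(T) = -5*(T + T)/(T + 1) = -5*2*T/(1 + T) = -10*T/(1 + T))
I(b, U) = (-1 + (1 + U)**2)**2
I(L(1), -1)*n(-32) = (-1 + (1 - 1)**2)**2*22 = (-1 + 0**2)**2*22 = (-1 + 0)**2*22 = (-1)**2*22 = 1*22 = 22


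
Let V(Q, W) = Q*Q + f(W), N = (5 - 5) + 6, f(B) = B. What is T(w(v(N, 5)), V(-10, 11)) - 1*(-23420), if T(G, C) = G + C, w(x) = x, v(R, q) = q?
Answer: 23536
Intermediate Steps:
N = 6 (N = 0 + 6 = 6)
V(Q, W) = W + Q² (V(Q, W) = Q*Q + W = Q² + W = W + Q²)
T(G, C) = C + G
T(w(v(N, 5)), V(-10, 11)) - 1*(-23420) = ((11 + (-10)²) + 5) - 1*(-23420) = ((11 + 100) + 5) + 23420 = (111 + 5) + 23420 = 116 + 23420 = 23536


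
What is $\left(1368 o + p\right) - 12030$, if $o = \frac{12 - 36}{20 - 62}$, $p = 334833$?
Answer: $\frac{2265093}{7} \approx 3.2358 \cdot 10^{5}$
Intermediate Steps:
$o = \frac{4}{7}$ ($o = - \frac{24}{-42} = \left(-24\right) \left(- \frac{1}{42}\right) = \frac{4}{7} \approx 0.57143$)
$\left(1368 o + p\right) - 12030 = \left(1368 \cdot \frac{4}{7} + 334833\right) - 12030 = \left(\frac{5472}{7} + 334833\right) - 12030 = \frac{2349303}{7} - 12030 = \frac{2265093}{7}$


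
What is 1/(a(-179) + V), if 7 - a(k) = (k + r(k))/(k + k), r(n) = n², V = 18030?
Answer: 1/18126 ≈ 5.5169e-5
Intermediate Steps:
a(k) = 7 - (k + k²)/(2*k) (a(k) = 7 - (k + k²)/(k + k) = 7 - (k + k²)/(2*k))
1/(a(-179) + V) = 1/((13/2 - ½*(-179)) + 18030) = 1/((13/2 + 179/2) + 18030) = 1/(96 + 18030) = 1/18126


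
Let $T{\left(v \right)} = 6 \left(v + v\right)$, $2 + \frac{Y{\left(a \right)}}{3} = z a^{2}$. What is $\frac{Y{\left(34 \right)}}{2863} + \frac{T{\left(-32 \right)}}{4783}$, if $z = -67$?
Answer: $- \frac{1112486838}{13693729} \approx -81.241$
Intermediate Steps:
$Y{\left(a \right)} = -6 - 201 a^{2}$ ($Y{\left(a \right)} = -6 + 3 \left(- 67 a^{2}\right) = -6 - 201 a^{2}$)
$T{\left(v \right)} = 12 v$ ($T{\left(v \right)} = 6 \cdot 2 v = 12 v$)
$\frac{Y{\left(34 \right)}}{2863} + \frac{T{\left(-32 \right)}}{4783} = \frac{-6 - 201 \cdot 34^{2}}{2863} + \frac{12 \left(-32\right)}{4783} = \left(-6 - 232356\right) \frac{1}{2863} - \frac{384}{4783} = \left(-232362\right) \frac{1}{2863} - \frac{384}{4783} = - \frac{232362}{2863} - \frac{384}{4783} = - \frac{1112486838}{13693729}$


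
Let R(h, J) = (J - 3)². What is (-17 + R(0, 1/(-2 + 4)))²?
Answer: 1849/16 ≈ 115.56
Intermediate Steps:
R(h, J) = (-3 + J)²
(-17 + R(0, 1/(-2 + 4)))² = (-17 + (-3 + 1/(-2 + 4))²)² = (-17 + (-3 + 1/2)²)² = (-17 + (-3 + ½)²)² = (-17 + (-5/2)²)² = (-17 + 25/4)² = (-43/4)² = 1849/16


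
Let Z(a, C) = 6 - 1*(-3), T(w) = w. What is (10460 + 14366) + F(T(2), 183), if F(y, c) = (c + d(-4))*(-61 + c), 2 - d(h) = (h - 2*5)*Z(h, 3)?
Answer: 62768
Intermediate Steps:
Z(a, C) = 9 (Z(a, C) = 6 + 3 = 9)
d(h) = 92 - 9*h (d(h) = 2 - (h - 2*5)*9 = 2 - (h - 10)*9 = 2 - (-10 + h)*9 = 2 - (-90 + 9*h) = 2 + (90 - 9*h) = 92 - 9*h)
F(y, c) = (-61 + c)*(128 + c) (F(y, c) = (c + (92 - 9*(-4)))*(-61 + c) = (c + (92 + 36))*(-61 + c) = (c + 128)*(-61 + c) = (128 + c)*(-61 + c) = (-61 + c)*(128 + c))
(10460 + 14366) + F(T(2), 183) = (10460 + 14366) + (-7808 + 183**2 + 67*183) = 24826 + (-7808 + 33489 + 12261) = 24826 + 37942 = 62768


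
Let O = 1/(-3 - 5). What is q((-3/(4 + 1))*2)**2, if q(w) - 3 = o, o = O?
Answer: 529/64 ≈ 8.2656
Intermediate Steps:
O = -1/8 (O = 1/(-8) = -1/8 ≈ -0.12500)
o = -1/8 ≈ -0.12500
q(w) = 23/8 (q(w) = 3 - 1/8 = 23/8)
q((-3/(4 + 1))*2)**2 = (23/8)**2 = 529/64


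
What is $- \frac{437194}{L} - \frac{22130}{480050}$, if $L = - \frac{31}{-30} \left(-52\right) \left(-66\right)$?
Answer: $- \frac{52488365383}{425612330} \approx -123.32$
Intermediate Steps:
$L = \frac{17732}{5}$ ($L = \left(-31\right) \left(- \frac{1}{30}\right) \left(-52\right) \left(-66\right) = \frac{31}{30} \left(-52\right) \left(-66\right) = \left(- \frac{806}{15}\right) \left(-66\right) = \frac{17732}{5} \approx 3546.4$)
$- \frac{437194}{L} - \frac{22130}{480050} = - \frac{437194}{\frac{17732}{5}} - \frac{22130}{480050} = \left(-437194\right) \frac{5}{17732} - \frac{2213}{48005} = - \frac{1092985}{8866} - \frac{2213}{48005} = - \frac{52488365383}{425612330}$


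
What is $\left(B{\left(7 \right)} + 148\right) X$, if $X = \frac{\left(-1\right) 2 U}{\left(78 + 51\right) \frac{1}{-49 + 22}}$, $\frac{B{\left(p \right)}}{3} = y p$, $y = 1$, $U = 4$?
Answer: $\frac{12168}{43} \approx 282.98$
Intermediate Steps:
$B{\left(p \right)} = 3 p$ ($B{\left(p \right)} = 3 \cdot 1 p = 3 p$)
$X = \frac{72}{43}$ ($X = \frac{\left(-1\right) 2 \cdot 4}{\left(78 + 51\right) \frac{1}{-49 + 22}} = \frac{\left(-2\right) 4}{129 \frac{1}{-27}} = - \frac{8}{129 \left(- \frac{1}{27}\right)} = - \frac{8}{- \frac{43}{9}} = \left(-8\right) \left(- \frac{9}{43}\right) = \frac{72}{43} \approx 1.6744$)
$\left(B{\left(7 \right)} + 148\right) X = \left(3 \cdot 7 + 148\right) \frac{72}{43} = \left(21 + 148\right) \frac{72}{43} = 169 \cdot \frac{72}{43} = \frac{12168}{43}$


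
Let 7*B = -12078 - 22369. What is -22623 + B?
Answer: -27544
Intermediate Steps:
B = -4921 (B = (-12078 - 22369)/7 = (⅐)*(-34447) = -4921)
-22623 + B = -22623 - 4921 = -27544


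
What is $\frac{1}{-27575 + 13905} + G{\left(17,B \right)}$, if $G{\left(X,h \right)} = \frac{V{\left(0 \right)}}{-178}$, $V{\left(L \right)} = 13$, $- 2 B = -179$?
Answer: $- \frac{44472}{608315} \approx -0.073107$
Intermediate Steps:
$B = \frac{179}{2}$ ($B = \left(- \frac{1}{2}\right) \left(-179\right) = \frac{179}{2} \approx 89.5$)
$G{\left(X,h \right)} = - \frac{13}{178}$ ($G{\left(X,h \right)} = \frac{13}{-178} = 13 \left(- \frac{1}{178}\right) = - \frac{13}{178}$)
$\frac{1}{-27575 + 13905} + G{\left(17,B \right)} = \frac{1}{-27575 + 13905} - \frac{13}{178} = \frac{1}{-13670} - \frac{13}{178} = - \frac{1}{13670} - \frac{13}{178} = - \frac{44472}{608315}$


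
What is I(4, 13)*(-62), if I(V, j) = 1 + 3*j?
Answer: -2480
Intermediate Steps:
I(4, 13)*(-62) = (1 + 3*13)*(-62) = (1 + 39)*(-62) = 40*(-62) = -2480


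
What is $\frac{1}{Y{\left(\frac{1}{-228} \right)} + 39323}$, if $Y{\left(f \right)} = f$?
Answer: $\frac{228}{8965643} \approx 2.543 \cdot 10^{-5}$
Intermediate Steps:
$\frac{1}{Y{\left(\frac{1}{-228} \right)} + 39323} = \frac{1}{\frac{1}{-228} + 39323} = \frac{1}{- \frac{1}{228} + 39323} = \frac{1}{\frac{8965643}{228}} = \frac{228}{8965643}$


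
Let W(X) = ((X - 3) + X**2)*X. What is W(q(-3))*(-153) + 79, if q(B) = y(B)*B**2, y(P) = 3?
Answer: -3110564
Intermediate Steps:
q(B) = 3*B**2
W(X) = X*(-3 + X + X**2) (W(X) = ((-3 + X) + X**2)*X = (-3 + X + X**2)*X = X*(-3 + X + X**2))
W(q(-3))*(-153) + 79 = ((3*(-3)**2)*(-3 + 3*(-3)**2 + (3*(-3)**2)**2))*(-153) + 79 = ((3*9)*(-3 + 3*9 + (3*9)**2))*(-153) + 79 = (27*(-3 + 27 + 27**2))*(-153) + 79 = (27*(-3 + 27 + 729))*(-153) + 79 = (27*753)*(-153) + 79 = 20331*(-153) + 79 = -3110643 + 79 = -3110564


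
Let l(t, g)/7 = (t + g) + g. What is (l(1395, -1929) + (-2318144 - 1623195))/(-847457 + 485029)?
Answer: 989645/90607 ≈ 10.922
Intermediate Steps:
l(t, g) = 7*t + 14*g (l(t, g) = 7*((t + g) + g) = 7*((g + t) + g) = 7*(t + 2*g) = 7*t + 14*g)
(l(1395, -1929) + (-2318144 - 1623195))/(-847457 + 485029) = ((7*1395 + 14*(-1929)) + (-2318144 - 1623195))/(-847457 + 485029) = ((9765 - 27006) - 3941339)/(-362428) = (-17241 - 3941339)*(-1/362428) = -3958580*(-1/362428) = 989645/90607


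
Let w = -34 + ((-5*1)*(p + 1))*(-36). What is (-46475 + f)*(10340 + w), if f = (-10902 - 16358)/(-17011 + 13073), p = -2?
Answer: -926484901270/1969 ≈ -4.7054e+8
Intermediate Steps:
f = 13630/1969 (f = -27260/(-3938) = -27260*(-1/3938) = 13630/1969 ≈ 6.9223)
w = -214 (w = -34 + ((-5*1)*(-2 + 1))*(-36) = -34 - 5*(-1)*(-36) = -34 + 5*(-36) = -34 - 180 = -214)
(-46475 + f)*(10340 + w) = (-46475 + 13630/1969)*(10340 - 214) = -91495645/1969*10126 = -926484901270/1969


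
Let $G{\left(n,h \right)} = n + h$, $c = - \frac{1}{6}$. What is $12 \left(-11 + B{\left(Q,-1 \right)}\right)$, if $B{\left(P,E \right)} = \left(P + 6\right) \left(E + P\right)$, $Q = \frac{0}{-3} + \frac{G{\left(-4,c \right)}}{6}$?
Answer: $- \frac{25907}{108} \approx -239.88$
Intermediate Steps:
$c = - \frac{1}{6}$ ($c = \left(-1\right) \frac{1}{6} = - \frac{1}{6} \approx -0.16667$)
$G{\left(n,h \right)} = h + n$
$Q = - \frac{25}{36}$ ($Q = \frac{0}{-3} + \frac{- \frac{1}{6} - 4}{6} = 0 \left(- \frac{1}{3}\right) - \frac{25}{36} = 0 - \frac{25}{36} = - \frac{25}{36} \approx -0.69444$)
$B{\left(P,E \right)} = \left(6 + P\right) \left(E + P\right)$
$12 \left(-11 + B{\left(Q,-1 \right)}\right) = 12 \left(-11 + \left(\left(- \frac{25}{36}\right)^{2} + 6 \left(-1\right) + 6 \left(- \frac{25}{36}\right) - - \frac{25}{36}\right)\right) = 12 \left(-11 + \left(\frac{625}{1296} - 6 - \frac{25}{6} + \frac{25}{36}\right)\right) = 12 \left(-11 - \frac{11651}{1296}\right) = 12 \left(- \frac{25907}{1296}\right) = - \frac{25907}{108}$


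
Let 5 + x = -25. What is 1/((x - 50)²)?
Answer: 1/6400 ≈ 0.00015625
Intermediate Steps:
x = -30 (x = -5 - 25 = -30)
1/((x - 50)²) = 1/((-30 - 50)²) = 1/((-80)²) = 1/6400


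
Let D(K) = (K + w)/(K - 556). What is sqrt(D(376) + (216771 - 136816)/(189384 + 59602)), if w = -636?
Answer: sqrt(985091447218)/746958 ≈ 1.3287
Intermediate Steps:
D(K) = (-636 + K)/(-556 + K) (D(K) = (K - 636)/(K - 556) = (-636 + K)/(-556 + K))
sqrt(D(376) + (216771 - 136816)/(189384 + 59602)) = sqrt((-636 + 376)/(-556 + 376) + (216771 - 136816)/(189384 + 59602)) = sqrt(-260/(-180) + 79955/248986) = sqrt(-1/180*(-260) + 79955*(1/248986)) = sqrt(13/9 + 79955/248986) = sqrt(3956413/2240874) = sqrt(985091447218)/746958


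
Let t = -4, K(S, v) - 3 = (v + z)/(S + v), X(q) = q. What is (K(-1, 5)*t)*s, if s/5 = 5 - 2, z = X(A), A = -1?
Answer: -240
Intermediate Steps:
z = -1
s = 15 (s = 5*(5 - 2) = 5*3 = 15)
K(S, v) = 3 + (-1 + v)/(S + v) (K(S, v) = 3 + (v - 1)/(S + v) = 3 + (-1 + v)/(S + v))
(K(-1, 5)*t)*s = (((-1 + 3*(-1) + 4*5)/(-1 + 5))*(-4))*15 = (((-1 - 3 + 20)/4)*(-4))*15 = (((¼)*16)*(-4))*15 = (4*(-4))*15 = -16*15 = -240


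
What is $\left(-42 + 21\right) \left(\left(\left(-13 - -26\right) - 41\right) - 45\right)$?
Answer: $1533$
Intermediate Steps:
$\left(-42 + 21\right) \left(\left(\left(-13 - -26\right) - 41\right) - 45\right) = - 21 \left(\left(\left(-13 + 26\right) - 41\right) - 45\right) = - 21 \left(\left(13 - 41\right) - 45\right) = - 21 \left(-28 - 45\right) = \left(-21\right) \left(-73\right) = 1533$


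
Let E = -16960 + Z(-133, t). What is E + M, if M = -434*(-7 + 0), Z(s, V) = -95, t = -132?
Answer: -14017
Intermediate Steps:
M = 3038 (M = -434*(-7) = 3038)
E = -17055 (E = -16960 - 95 = -17055)
E + M = -17055 + 3038 = -14017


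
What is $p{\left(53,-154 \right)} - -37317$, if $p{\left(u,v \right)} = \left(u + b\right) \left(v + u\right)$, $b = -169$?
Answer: $49033$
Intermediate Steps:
$p{\left(u,v \right)} = \left(-169 + u\right) \left(u + v\right)$ ($p{\left(u,v \right)} = \left(u - 169\right) \left(v + u\right) = \left(-169 + u\right) \left(u + v\right)$)
$p{\left(53,-154 \right)} - -37317 = \left(53^{2} - 8957 - -26026 + 53 \left(-154\right)\right) - -37317 = \left(2809 - 8957 + 26026 - 8162\right) + 37317 = 11716 + 37317 = 49033$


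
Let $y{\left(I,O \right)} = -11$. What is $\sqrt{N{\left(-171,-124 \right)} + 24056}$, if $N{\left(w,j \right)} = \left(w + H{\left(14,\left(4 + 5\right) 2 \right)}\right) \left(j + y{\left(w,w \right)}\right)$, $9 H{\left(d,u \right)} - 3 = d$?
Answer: $\sqrt{46886} \approx 216.53$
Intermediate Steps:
$H{\left(d,u \right)} = \frac{1}{3} + \frac{d}{9}$
$N{\left(w,j \right)} = \left(-11 + j\right) \left(\frac{17}{9} + w\right)$ ($N{\left(w,j \right)} = \left(w + \left(\frac{1}{3} + \frac{1}{9} \cdot 14\right)\right) \left(j - 11\right) = \left(w + \left(\frac{1}{3} + \frac{14}{9}\right)\right) \left(-11 + j\right) = \left(w + \frac{17}{9}\right) \left(-11 + j\right) = \left(\frac{17}{9} + w\right) \left(-11 + j\right) = \left(-11 + j\right) \left(\frac{17}{9} + w\right)$)
$\sqrt{N{\left(-171,-124 \right)} + 24056} = \sqrt{\left(- \frac{187}{9} - -1881 + \frac{17}{9} \left(-124\right) - -21204\right) + 24056} = \sqrt{\left(- \frac{187}{9} + 1881 - \frac{2108}{9} + 21204\right) + 24056} = \sqrt{22830 + 24056} = \sqrt{46886}$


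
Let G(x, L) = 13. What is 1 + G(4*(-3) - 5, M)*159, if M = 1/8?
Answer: 2068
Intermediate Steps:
M = 1/8 ≈ 0.12500
1 + G(4*(-3) - 5, M)*159 = 1 + 13*159 = 1 + 2067 = 2068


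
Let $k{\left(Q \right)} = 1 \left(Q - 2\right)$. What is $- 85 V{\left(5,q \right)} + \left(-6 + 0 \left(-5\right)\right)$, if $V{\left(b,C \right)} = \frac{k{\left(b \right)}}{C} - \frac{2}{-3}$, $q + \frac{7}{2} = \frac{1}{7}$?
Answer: $\frac{1874}{141} \approx 13.291$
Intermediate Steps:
$q = - \frac{47}{14}$ ($q = - \frac{7}{2} + \frac{1}{7} = - \frac{47}{14} \approx -3.3571$)
$k{\left(Q \right)} = -2 + Q$ ($k{\left(Q \right)} = 1 \left(-2 + Q\right) = -2 + Q$)
$V{\left(b,C \right)} = \frac{2}{3} + \frac{-2 + b}{C}$ ($V{\left(b,C \right)} = \frac{-2 + b}{C} - \frac{2}{-3} = \frac{-2 + b}{C} - - \frac{2}{3} = \frac{-2 + b}{C} + \frac{2}{3} = \frac{2}{3} + \frac{-2 + b}{C}$)
$- 85 V{\left(5,q \right)} + \left(-6 + 0 \left(-5\right)\right) = - 85 \frac{-2 + 5 + \frac{2}{3} \left(- \frac{47}{14}\right)}{- \frac{47}{14}} + \left(-6 + 0 \left(-5\right)\right) = - 85 \left(- \frac{14 \left(-2 + 5 - \frac{47}{21}\right)}{47}\right) + \left(-6 + 0\right) = - 85 \left(\left(- \frac{14}{47}\right) \frac{16}{21}\right) - 6 = \left(-85\right) \left(- \frac{32}{141}\right) - 6 = \frac{2720}{141} - 6 = \frac{1874}{141}$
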